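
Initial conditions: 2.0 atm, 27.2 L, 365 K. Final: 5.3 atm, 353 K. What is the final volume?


P1V1/T1 = P2V2/T2
V2 = P1V1T2/(T1P2)
= 2.0×27.2×353/(365×5.3)
= 9.927 L

9.927 L


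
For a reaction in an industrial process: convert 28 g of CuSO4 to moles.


M(CuSO4) = 159.62 g/mol
n = mass/M = 28/159.62 = 0.1754 mol

0.1754 mol


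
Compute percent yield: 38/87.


% yield = actual/theoretical × 100
= 38/87 × 100
= 43.68%

43.68%


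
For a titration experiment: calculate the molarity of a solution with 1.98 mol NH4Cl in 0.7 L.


M = n/V = 1.98/0.7 = 2.829 mol/L

2.829 M


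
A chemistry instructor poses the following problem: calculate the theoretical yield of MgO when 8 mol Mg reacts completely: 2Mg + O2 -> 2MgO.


Mole ratio MgO:Mg = 2:2
n(MgO) = 8 × 2/2 = 8.000 mol
mass = 8.000 × 40.31 = 322.48 g

322.48 g


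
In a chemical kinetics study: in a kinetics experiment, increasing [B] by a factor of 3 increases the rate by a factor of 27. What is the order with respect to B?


rate ∝ [B]^n
3^n = 27 → n = 3
Order in B: 3

3


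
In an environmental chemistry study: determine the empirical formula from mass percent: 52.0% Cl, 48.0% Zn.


Assume 100 g sample. Moles of each element:
  Cl: 52.0/35.45 = 1.467 mol
  Zn: 48.0/65.38 = 0.734 mol
Divide by smallest (0.734):
  Cl: 1.467/0.734 = 2.0
  Zn: 0.734/0.734 = 1.0
Empirical formula: ZnCl2

ZnCl2


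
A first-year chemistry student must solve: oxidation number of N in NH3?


x + 3(+1) = 0, so x = -3
Oxidation number: -3

-3


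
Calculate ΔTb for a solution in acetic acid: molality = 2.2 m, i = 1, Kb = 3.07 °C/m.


ΔTb = Kb × m × i
= 3.07 × 2.2 × 1
= 6.754 °C

6.754 °C


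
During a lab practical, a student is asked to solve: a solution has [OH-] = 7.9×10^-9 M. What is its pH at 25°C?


pOH = -log10([OH-]) = -log10(7.9×10^-9)
= 9 - log10(7.9) = 8.1
pH = 14 - pOH = 14 - 8.1 = 5.9

5.9


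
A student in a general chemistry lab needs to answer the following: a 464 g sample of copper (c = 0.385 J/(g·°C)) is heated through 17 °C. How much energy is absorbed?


q = mcΔT = 464 × 0.385 × 17
= 3036.88 J

3036.88 J


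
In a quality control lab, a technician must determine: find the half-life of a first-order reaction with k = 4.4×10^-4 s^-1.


t½ = ln2/k = 0.693147/(4.4×10^-4 s^-1)
= 1575 s

1575 s


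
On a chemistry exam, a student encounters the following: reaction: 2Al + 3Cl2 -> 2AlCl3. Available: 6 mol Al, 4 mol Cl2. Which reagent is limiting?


Mole ratio available / coefficient:
  Al: 6/2 = 3.000
  Cl2: 4/3 = 1.333
Smaller ratio is limiting.

Cl2


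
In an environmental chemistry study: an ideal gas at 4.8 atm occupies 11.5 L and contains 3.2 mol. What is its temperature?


PV = nRT  (R = 0.08206 L·atm/(mol·K))
T = PV/(nR) = 4.8×11.5/(3.2×0.08206)
= 55.20/0.262592
= 210.21 K

210.21 K


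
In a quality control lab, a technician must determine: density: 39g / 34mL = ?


ρ = mass/volume
= 39/34
= 1.147 g/mL

1.147 g/mL


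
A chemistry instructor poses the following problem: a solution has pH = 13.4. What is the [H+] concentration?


[H+] = 10^(-pH) = 10^(-13.4)
= 3.98×10^-14 M

3.98×10^-14 M


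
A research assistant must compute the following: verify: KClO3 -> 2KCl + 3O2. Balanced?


Equation: KClO3 -> 2KCl + 3O2
Check atoms: Cl: 1≠2, K: 1≠2, O: 3≠6
Not balanced

No, not balanced


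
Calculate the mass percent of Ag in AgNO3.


M(AgNO3) = 1×107.87 + 1×14.01 + 3×16.0 = 169.88 g/mol
Mass of Ag = 1 × 107.87 = 107.87 g/mol
% Ag = 107.87/169.88 × 100 = 63.50%

63.50%


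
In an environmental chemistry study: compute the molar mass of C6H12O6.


M(C6H12O6) = 6×12.01 + 12×1.008 + 6×16.0
= 72.06 + 12.1 + 96.0
= 180.16 g/mol

180.16 g/mol


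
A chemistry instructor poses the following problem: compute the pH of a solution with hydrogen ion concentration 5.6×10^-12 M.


pH = -log10([H+]) = -log10(5.6×10^-12)
= 12 - log10(5.6)
= 12 - 0.75
= 11.25

11.25


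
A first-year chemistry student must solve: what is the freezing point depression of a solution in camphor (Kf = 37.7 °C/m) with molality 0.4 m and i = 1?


ΔTf = Kf × m × i
= 37.7 × 0.4 × 1
= 15.08 °C

15.08 °C


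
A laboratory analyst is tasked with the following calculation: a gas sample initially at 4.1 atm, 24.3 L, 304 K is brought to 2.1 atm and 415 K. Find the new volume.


P1V1/T1 = P2V2/T2
V2 = P1V1T2/(T1P2)
= 4.1×24.3×415/(304×2.1)
= 64.766 L

64.766 L


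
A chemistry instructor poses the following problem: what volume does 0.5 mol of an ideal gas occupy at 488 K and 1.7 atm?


PV = nRT  (R = 0.08206 L·atm/(mol·K))
V = nRT/P = 0.5×0.08206×488/1.7
= 11.778 L

11.778 L


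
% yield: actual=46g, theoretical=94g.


% yield = actual/theoretical × 100
= 46/94 × 100
= 48.94%

48.94%


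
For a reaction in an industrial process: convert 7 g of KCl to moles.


M(KCl) = 74.55 g/mol
n = mass/M = 7/74.55 = 0.0939 mol

0.0939 mol


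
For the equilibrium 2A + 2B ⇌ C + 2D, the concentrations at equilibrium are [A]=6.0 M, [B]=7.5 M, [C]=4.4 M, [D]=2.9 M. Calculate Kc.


Kc = [C][D]^2/([A]^2[B]^2)
= (4.4^1 × 2.9^2)/(6.0^2 × 7.5^2)
= 37.004/2025
= 0.01827

0.01827


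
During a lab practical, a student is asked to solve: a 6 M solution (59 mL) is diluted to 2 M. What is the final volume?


C1V1 = C2V2
6 × 59 = 2 × V2
V2 = 354/2 = 177.0 mL

177.0 mL


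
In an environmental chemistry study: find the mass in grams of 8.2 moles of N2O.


M(N2O) = 44.02 g/mol
mass = n × M = 8.2 × 44.02 = 360.96 g

360.96 g


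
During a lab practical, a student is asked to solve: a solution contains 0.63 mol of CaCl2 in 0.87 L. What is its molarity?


M = n/V = 0.63/0.87 = 0.724 mol/L

0.724 M


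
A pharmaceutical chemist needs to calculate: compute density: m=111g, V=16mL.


ρ = mass/volume
= 111/16
= 6.938 g/mL

6.938 g/mL


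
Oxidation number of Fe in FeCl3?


x + 3(-1) = 0, so x = +3
Oxidation number: +3

+3


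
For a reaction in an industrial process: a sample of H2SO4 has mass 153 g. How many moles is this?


M(H2SO4) = 98.09 g/mol
n = mass/M = 153/98.09 = 1.5598 mol

1.5598 mol


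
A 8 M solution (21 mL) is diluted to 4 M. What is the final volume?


C1V1 = C2V2
8 × 21 = 4 × V2
V2 = 168/4 = 42.0 mL

42.0 mL


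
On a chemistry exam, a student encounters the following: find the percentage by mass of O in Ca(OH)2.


M(Ca(OH)2) = 1×40.08 + 2×16.0 + 2×1.008 = 74.096 g/mol
Mass of O = 2 × 16.0 = 32.00 g/mol
% O = 32.00/74.096 × 100 = 43.19%

43.19%


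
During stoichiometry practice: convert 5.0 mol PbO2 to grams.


M(PbO2) = 239.2 g/mol
mass = n × M = 5.0 × 239.2 = 1196.00 g

1196.00 g


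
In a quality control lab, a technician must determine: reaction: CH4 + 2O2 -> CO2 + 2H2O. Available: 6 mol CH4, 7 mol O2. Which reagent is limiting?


Mole ratio available / coefficient:
  CH4: 6/1 = 6.000
  O2: 7/2 = 3.500
Smaller ratio is limiting.

O2


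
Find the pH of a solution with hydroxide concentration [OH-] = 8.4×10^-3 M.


pOH = -log10([OH-]) = -log10(8.4×10^-3)
= 3 - log10(8.4) = 2.08
pH = 14 - pOH = 14 - 2.08 = 11.92

11.92


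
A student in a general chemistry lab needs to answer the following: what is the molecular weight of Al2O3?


M(Al2O3) = 2×26.98 + 3×16.0
= 53.96 + 48.0
= 101.96 g/mol

101.96 g/mol


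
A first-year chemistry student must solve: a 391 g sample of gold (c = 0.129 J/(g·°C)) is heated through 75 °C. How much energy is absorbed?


q = mcΔT = 391 × 0.129 × 75
= 3782.93 J

3782.93 J


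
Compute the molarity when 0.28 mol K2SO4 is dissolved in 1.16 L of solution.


M = n/V = 0.28/1.16 = 0.241 mol/L

0.241 M


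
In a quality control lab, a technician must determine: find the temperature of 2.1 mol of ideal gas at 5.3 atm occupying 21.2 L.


PV = nRT  (R = 0.08206 L·atm/(mol·K))
T = PV/(nR) = 5.3×21.2/(2.1×0.08206)
= 112.36/0.172326
= 652.02 K

652.02 K


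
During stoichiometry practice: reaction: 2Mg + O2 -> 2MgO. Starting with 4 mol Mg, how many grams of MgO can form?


Mole ratio MgO:Mg = 2:2
n(MgO) = 4 × 2/2 = 4.000 mol
mass = 4.000 × 40.31 = 161.24 g

161.24 g


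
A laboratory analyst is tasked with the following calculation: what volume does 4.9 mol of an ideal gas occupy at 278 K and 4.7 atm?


PV = nRT  (R = 0.08206 L·atm/(mol·K))
V = nRT/P = 4.9×0.08206×278/4.7
= 23.783 L

23.783 L


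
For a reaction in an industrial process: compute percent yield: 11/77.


% yield = actual/theoretical × 100
= 11/77 × 100
= 14.29%

14.29%


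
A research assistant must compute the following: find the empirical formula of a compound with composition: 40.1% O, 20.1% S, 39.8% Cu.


Assume 100 g sample. Moles of each element:
  O: 40.1/16.0 = 2.506 mol
  S: 20.1/32.07 = 0.627 mol
  Cu: 39.8/63.55 = 0.626 mol
Divide by smallest (0.626):
  O: 2.506/0.626 = 4.0
  S: 0.627/0.626 = 1.0
  Cu: 0.626/0.626 = 1.0
Empirical formula: CuSO4

CuSO4


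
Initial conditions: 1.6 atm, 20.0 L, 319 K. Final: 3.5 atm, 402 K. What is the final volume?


P1V1/T1 = P2V2/T2
V2 = P1V1T2/(T1P2)
= 1.6×20.0×402/(319×3.5)
= 11.522 L

11.522 L


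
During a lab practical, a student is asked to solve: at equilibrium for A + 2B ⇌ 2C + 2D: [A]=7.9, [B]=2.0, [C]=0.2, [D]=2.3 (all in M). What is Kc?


Kc = [C]^2[D]^2/([A][B]^2)
= (0.2^2 × 2.3^2)/(7.9^1 × 2.0^2)
= 0.2116/31.6
= 0.006696

0.006696


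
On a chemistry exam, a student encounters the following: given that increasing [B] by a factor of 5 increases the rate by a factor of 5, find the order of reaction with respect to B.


rate ∝ [B]^n
5^n = 5 → n = 1
Order in B: 1

1


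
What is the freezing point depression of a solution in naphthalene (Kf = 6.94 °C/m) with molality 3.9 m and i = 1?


ΔTf = Kf × m × i
= 6.94 × 3.9 × 1
= 27.066 °C

27.066 °C


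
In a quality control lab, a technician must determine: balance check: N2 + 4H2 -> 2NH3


Equation: N2 + 4H2 -> 2NH3
Check atoms: H: 8≠6, N: 2=2
Not balanced

No, not balanced


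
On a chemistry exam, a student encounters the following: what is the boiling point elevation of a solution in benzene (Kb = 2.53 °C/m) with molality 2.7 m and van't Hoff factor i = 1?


ΔTb = Kb × m × i
= 2.53 × 2.7 × 1
= 6.831 °C

6.831 °C


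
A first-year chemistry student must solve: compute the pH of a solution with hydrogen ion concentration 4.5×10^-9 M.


pH = -log10([H+]) = -log10(4.5×10^-9)
= 9 - log10(4.5)
= 9 - 0.65
= 8.35

8.35


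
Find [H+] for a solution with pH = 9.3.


[H+] = 10^(-pH) = 10^(-9.3)
= 5.01×10^-10 M

5.01×10^-10 M


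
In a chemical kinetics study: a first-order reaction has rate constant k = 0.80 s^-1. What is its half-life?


t½ = ln2/k = 0.693147/(0.80 s^-1)
= 0.8664 s

0.8664 s


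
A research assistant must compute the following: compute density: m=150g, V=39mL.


ρ = mass/volume
= 150/39
= 3.846 g/mL

3.846 g/mL


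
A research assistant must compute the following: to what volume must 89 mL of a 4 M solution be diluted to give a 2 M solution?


C1V1 = C2V2
4 × 89 = 2 × V2
V2 = 356/2 = 178.0 mL

178.0 mL


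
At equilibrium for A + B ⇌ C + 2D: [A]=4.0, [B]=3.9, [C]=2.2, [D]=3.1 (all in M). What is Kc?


Kc = [C][D]^2/([A][B])
= (2.2^1 × 3.1^2)/(4.0^1 × 3.9^1)
= 21.142/15.6
= 1.355

1.355


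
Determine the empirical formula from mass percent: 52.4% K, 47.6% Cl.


Assume 100 g sample. Moles of each element:
  K: 52.4/39.1 = 1.34 mol
  Cl: 47.6/35.45 = 1.343 mol
Divide by smallest (1.34):
  K: 1.34/1.34 = 1.0
  Cl: 1.343/1.34 = 1.0
Empirical formula: KCl

KCl


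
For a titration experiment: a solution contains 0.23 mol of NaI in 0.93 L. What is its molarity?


M = n/V = 0.23/0.93 = 0.247 mol/L

0.247 M


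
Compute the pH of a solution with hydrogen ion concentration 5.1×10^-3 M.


pH = -log10([H+]) = -log10(5.1×10^-3)
= 3 - log10(5.1)
= 3 - 0.71
= 2.29

2.29


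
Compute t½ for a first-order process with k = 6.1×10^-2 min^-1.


t½ = ln2/k = 0.693147/(6.1×10^-2 min^-1)
= 11.36 min

11.36 min


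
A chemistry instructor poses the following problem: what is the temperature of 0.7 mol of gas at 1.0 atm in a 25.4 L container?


PV = nRT  (R = 0.08206 L·atm/(mol·K))
T = PV/(nR) = 1.0×25.4/(0.7×0.08206)
= 25.40/0.057442
= 442.19 K

442.19 K


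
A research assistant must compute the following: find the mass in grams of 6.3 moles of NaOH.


M(NaOH) = 40.0 g/mol
mass = n × M = 6.3 × 40.0 = 252.00 g

252.00 g


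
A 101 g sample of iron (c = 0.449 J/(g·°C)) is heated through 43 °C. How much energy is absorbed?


q = mcΔT = 101 × 0.449 × 43
= 1950.01 J

1950.01 J


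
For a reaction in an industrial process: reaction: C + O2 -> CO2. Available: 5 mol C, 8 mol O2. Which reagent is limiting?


Mole ratio available / coefficient:
  C: 5/1 = 5.000
  O2: 8/1 = 8.000
Smaller ratio is limiting.

C


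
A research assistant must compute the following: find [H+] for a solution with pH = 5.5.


[H+] = 10^(-pH) = 10^(-5.5)
= 3.16×10^-6 M

3.16×10^-6 M


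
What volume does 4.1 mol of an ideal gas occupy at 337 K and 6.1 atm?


PV = nRT  (R = 0.08206 L·atm/(mol·K))
V = nRT/P = 4.1×0.08206×337/6.1
= 18.587 L

18.587 L


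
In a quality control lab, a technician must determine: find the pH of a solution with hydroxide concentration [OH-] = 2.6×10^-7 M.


pOH = -log10([OH-]) = -log10(2.6×10^-7)
= 7 - log10(2.6) = 6.59
pH = 14 - pOH = 14 - 6.59 = 7.41

7.41


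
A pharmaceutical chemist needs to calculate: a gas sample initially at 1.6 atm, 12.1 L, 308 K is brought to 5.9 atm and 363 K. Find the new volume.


P1V1/T1 = P2V2/T2
V2 = P1V1T2/(T1P2)
= 1.6×12.1×363/(308×5.9)
= 3.867 L

3.867 L


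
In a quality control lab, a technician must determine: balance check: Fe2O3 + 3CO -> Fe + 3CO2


Equation: Fe2O3 + 3CO -> Fe + 3CO2
Check atoms: C: 3=3, Fe: 2≠1, O: 6=6
Not balanced

No, not balanced


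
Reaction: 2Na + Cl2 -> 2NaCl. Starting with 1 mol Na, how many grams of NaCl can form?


Mole ratio NaCl:Na = 2:2
n(NaCl) = 1 × 2/2 = 1.000 mol
mass = 1.000 × 58.44 = 58.44 g

58.44 g


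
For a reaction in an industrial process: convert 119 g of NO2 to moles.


M(NO2) = 46.01 g/mol
n = mass/M = 119/46.01 = 2.5864 mol

2.5864 mol


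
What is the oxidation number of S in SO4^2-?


x + 4(-2) = -2, so x = +6
Oxidation number: +6

+6


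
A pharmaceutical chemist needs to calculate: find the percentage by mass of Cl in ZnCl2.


M(ZnCl2) = 1×65.38 + 2×35.45 = 136.28 g/mol
Mass of Cl = 2 × 35.45 = 70.90 g/mol
% Cl = 70.90/136.28 × 100 = 52.03%

52.03%


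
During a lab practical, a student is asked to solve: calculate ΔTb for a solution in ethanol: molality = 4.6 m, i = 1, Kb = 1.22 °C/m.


ΔTb = Kb × m × i
= 1.22 × 4.6 × 1
= 5.612 °C

5.612 °C


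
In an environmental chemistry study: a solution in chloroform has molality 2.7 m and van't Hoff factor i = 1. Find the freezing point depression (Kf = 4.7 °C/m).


ΔTf = Kf × m × i
= 4.7 × 2.7 × 1
= 12.69 °C

12.69 °C


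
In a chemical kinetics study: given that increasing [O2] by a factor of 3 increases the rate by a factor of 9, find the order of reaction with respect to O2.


rate ∝ [O2]^n
3^n = 9 → n = 2
Order in O2: 2

2


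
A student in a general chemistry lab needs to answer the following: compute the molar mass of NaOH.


M(NaOH) = 1×22.99 + 1×16.0 + 1×1.008
= 22.99 + 16.0 + 1.01
= 40.0 g/mol

40.0 g/mol


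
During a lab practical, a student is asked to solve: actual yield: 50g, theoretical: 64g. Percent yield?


% yield = actual/theoretical × 100
= 50/64 × 100
= 78.12%

78.12%


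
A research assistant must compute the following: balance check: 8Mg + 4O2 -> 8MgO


Equation: 8Mg + 4O2 -> 8MgO
Check atoms: Mg: 8=8, O: 8=8
Balanced

Yes, balanced


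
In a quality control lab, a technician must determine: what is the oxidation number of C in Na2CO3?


2(+1) + x + 3(-2) = 0, so x = +4
Oxidation number: +4

+4


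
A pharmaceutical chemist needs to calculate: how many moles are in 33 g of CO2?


M(CO2) = 44.01 g/mol
n = mass/M = 33/44.01 = 0.7498 mol

0.7498 mol


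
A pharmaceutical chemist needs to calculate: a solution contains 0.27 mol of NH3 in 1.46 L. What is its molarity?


M = n/V = 0.27/1.46 = 0.185 mol/L

0.185 M


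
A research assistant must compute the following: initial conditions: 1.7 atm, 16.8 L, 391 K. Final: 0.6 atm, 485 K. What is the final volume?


P1V1/T1 = P2V2/T2
V2 = P1V1T2/(T1P2)
= 1.7×16.8×485/(391×0.6)
= 59.043 L

59.043 L


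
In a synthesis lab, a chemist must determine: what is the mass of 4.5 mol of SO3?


M(SO3) = 80.07 g/mol
mass = n × M = 4.5 × 80.07 = 360.32 g

360.32 g


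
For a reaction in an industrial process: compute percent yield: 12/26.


% yield = actual/theoretical × 100
= 12/26 × 100
= 46.15%

46.15%


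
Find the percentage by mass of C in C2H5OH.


M(C2H5OH) = 2×12.01 + 6×1.008 + 1×16.0 = 46.068 g/mol
Mass of C = 2 × 12.01 = 24.02 g/mol
% C = 24.02/46.068 × 100 = 52.14%

52.14%


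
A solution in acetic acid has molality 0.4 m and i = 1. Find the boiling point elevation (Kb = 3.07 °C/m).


ΔTb = Kb × m × i
= 3.07 × 0.4 × 1
= 1.228 °C

1.228 °C


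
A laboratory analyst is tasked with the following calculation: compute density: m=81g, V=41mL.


ρ = mass/volume
= 81/41
= 1.976 g/mL

1.976 g/mL


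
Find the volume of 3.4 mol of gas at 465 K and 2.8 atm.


PV = nRT  (R = 0.08206 L·atm/(mol·K))
V = nRT/P = 3.4×0.08206×465/2.8
= 46.335 L

46.335 L


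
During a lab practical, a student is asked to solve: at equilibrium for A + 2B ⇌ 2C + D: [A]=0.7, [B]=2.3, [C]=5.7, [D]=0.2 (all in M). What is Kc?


Kc = [C]^2[D]/([A][B]^2)
= (5.7^2 × 0.2^1)/(0.7^1 × 2.3^2)
= 6.498/3.703
= 1.755

1.755


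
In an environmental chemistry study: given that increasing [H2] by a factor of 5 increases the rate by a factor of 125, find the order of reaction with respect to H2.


rate ∝ [H2]^n
5^n = 125 → n = 3
Order in H2: 3

3


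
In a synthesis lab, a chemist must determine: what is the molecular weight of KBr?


M(KBr) = 1×39.1 + 1×79.9
= 39.1 + 79.9
= 119.0 g/mol

119.0 g/mol


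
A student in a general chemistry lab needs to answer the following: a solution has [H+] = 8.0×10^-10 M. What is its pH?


pH = -log10([H+]) = -log10(8.0×10^-10)
= 10 - log10(8.0)
= 10 - 0.9
= 9.1

9.1


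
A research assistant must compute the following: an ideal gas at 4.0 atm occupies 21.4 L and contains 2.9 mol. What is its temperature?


PV = nRT  (R = 0.08206 L·atm/(mol·K))
T = PV/(nR) = 4.0×21.4/(2.9×0.08206)
= 85.60/0.237974
= 359.70 K

359.70 K


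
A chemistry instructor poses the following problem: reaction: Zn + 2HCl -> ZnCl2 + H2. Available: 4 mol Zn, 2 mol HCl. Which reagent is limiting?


Mole ratio available / coefficient:
  Zn: 4/1 = 4.000
  HCl: 2/2 = 1.000
Smaller ratio is limiting.

HCl


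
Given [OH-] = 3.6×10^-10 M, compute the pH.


pOH = -log10([OH-]) = -log10(3.6×10^-10)
= 10 - log10(3.6) = 9.44
pH = 14 - pOH = 14 - 9.44 = 4.56

4.56


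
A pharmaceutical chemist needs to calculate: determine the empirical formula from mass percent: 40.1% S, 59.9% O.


Assume 100 g sample. Moles of each element:
  S: 40.1/32.07 = 1.25 mol
  O: 59.9/16.0 = 3.744 mol
Divide by smallest (1.25):
  S: 1.25/1.25 = 1.0
  O: 3.744/1.25 = 3.0
Empirical formula: SO3

SO3


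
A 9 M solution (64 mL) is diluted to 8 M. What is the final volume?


C1V1 = C2V2
9 × 64 = 8 × V2
V2 = 576/8 = 72.0 mL

72.0 mL


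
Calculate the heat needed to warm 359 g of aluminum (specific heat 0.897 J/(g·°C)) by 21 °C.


q = mcΔT = 359 × 0.897 × 21
= 6762.48 J

6762.48 J


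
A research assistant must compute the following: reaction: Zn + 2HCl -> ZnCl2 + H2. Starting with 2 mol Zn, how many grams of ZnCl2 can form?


Mole ratio ZnCl2:Zn = 1:1
n(ZnCl2) = 2 × 1/1 = 2.000 mol
mass = 2.000 × 136.28 = 272.56 g

272.56 g


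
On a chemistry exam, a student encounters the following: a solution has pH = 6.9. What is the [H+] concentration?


[H+] = 10^(-pH) = 10^(-6.9)
= 1.26×10^-7 M

1.26×10^-7 M


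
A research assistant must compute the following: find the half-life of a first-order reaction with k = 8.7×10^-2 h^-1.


t½ = ln2/k = 0.693147/(8.7×10^-2 h^-1)
= 7.967 h

7.967 h


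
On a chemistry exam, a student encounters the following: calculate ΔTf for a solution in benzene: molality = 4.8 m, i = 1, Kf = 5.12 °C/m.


ΔTf = Kf × m × i
= 5.12 × 4.8 × 1
= 24.576 °C

24.576 °C


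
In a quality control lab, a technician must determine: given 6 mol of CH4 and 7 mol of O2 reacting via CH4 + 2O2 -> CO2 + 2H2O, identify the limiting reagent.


Mole ratio available / coefficient:
  CH4: 6/1 = 6.000
  O2: 7/2 = 3.500
Smaller ratio is limiting.

O2


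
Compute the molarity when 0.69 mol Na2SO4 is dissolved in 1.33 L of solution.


M = n/V = 0.69/1.33 = 0.519 mol/L

0.519 M


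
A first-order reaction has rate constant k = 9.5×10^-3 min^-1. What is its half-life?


t½ = ln2/k = 0.693147/(9.5×10^-3 min^-1)
= 72.96 min

72.96 min


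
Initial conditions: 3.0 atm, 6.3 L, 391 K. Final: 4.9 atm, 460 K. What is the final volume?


P1V1/T1 = P2V2/T2
V2 = P1V1T2/(T1P2)
= 3.0×6.3×460/(391×4.9)
= 4.538 L

4.538 L


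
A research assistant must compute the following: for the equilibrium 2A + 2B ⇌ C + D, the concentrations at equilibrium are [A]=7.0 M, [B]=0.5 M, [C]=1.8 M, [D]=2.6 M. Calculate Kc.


Kc = [C][D]/([A]^2[B]^2)
= (1.8^1 × 2.6^1)/(7.0^2 × 0.5^2)
= 4.68/12.25
= 0.3820

0.3820


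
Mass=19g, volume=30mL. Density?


ρ = mass/volume
= 19/30
= 0.633 g/mL

0.633 g/mL


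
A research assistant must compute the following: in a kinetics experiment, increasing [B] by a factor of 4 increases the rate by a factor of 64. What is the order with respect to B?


rate ∝ [B]^n
4^n = 64 → n = 3
Order in B: 3

3


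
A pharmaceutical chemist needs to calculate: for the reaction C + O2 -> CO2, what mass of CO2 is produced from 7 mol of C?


Mole ratio CO2:C = 1:1
n(CO2) = 7 × 1/1 = 7.000 mol
mass = 7.000 × 44.01 = 308.07 g

308.07 g


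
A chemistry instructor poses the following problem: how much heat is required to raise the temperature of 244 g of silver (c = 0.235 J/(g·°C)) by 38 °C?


q = mcΔT = 244 × 0.235 × 38
= 2178.92 J

2178.92 J


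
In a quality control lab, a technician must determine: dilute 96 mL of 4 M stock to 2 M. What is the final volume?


C1V1 = C2V2
4 × 96 = 2 × V2
V2 = 384/2 = 192.0 mL

192.0 mL


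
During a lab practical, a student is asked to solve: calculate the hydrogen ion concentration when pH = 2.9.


[H+] = 10^(-pH) = 10^(-2.9)
= 1.26×10^-3 M

1.26×10^-3 M


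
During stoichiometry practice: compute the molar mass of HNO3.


M(HNO3) = 1×1.008 + 1×14.01 + 3×16.0
= 1.01 + 14.01 + 48.0
= 63.02 g/mol

63.02 g/mol


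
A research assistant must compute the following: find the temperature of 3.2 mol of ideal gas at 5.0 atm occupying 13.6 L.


PV = nRT  (R = 0.08206 L·atm/(mol·K))
T = PV/(nR) = 5.0×13.6/(3.2×0.08206)
= 68.00/0.262592
= 258.96 K

258.96 K


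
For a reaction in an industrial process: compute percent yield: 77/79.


% yield = actual/theoretical × 100
= 77/79 × 100
= 97.47%

97.47%


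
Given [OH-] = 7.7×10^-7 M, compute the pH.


pOH = -log10([OH-]) = -log10(7.7×10^-7)
= 7 - log10(7.7) = 6.11
pH = 14 - pOH = 14 - 6.11 = 7.89

7.89


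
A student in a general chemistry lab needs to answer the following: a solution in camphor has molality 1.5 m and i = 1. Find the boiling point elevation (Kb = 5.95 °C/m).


ΔTb = Kb × m × i
= 5.95 × 1.5 × 1
= 8.925 °C

8.925 °C


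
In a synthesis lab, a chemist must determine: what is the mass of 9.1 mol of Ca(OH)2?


M(Ca(OH)2) = 74.1 g/mol
mass = n × M = 9.1 × 74.1 = 674.31 g

674.31 g


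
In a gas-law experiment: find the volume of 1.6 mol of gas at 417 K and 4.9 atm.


PV = nRT  (R = 0.08206 L·atm/(mol·K))
V = nRT/P = 1.6×0.08206×417/4.9
= 11.174 L

11.174 L


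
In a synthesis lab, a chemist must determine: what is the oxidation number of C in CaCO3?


(+2) + x + 3(-2) = 0, so x = +4
Oxidation number: +4

+4


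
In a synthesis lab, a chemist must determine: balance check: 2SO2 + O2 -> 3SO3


Equation: 2SO2 + O2 -> 3SO3
Check atoms: O: 6≠9, S: 2≠3
Not balanced

No, not balanced


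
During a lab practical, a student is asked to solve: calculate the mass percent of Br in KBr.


M(KBr) = 1×39.1 + 1×79.9 = 119.00 g/mol
Mass of Br = 1 × 79.9 = 79.90 g/mol
% Br = 79.90/119.00 × 100 = 67.14%

67.14%


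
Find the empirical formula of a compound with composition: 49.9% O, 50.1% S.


Assume 100 g sample. Moles of each element:
  O: 49.9/16.0 = 3.119 mol
  S: 50.1/32.07 = 1.562 mol
Divide by smallest (1.562):
  O: 3.119/1.562 = 2.0
  S: 1.562/1.562 = 1.0
Empirical formula: SO2

SO2


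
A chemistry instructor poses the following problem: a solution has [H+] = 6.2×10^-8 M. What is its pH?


pH = -log10([H+]) = -log10(6.2×10^-8)
= 8 - log10(6.2)
= 8 - 0.79
= 7.21

7.21


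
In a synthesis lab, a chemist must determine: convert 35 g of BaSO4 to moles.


M(BaSO4) = 233.4 g/mol
n = mass/M = 35/233.4 = 0.15 mol

0.15 mol


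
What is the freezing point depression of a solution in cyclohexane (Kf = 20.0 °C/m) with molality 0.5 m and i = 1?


ΔTf = Kf × m × i
= 20.0 × 0.5 × 1
= 10.0 °C

10.0 °C


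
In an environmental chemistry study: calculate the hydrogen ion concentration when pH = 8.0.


[H+] = 10^(-pH) = 10^(-8.0)
= 1.0×10^-8 M

1.0×10^-8 M


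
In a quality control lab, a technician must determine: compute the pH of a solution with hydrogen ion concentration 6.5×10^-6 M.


pH = -log10([H+]) = -log10(6.5×10^-6)
= 6 - log10(6.5)
= 6 - 0.81
= 5.19

5.19


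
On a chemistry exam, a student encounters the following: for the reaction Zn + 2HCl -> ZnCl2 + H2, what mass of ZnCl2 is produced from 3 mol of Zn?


Mole ratio ZnCl2:Zn = 1:1
n(ZnCl2) = 3 × 1/1 = 3.000 mol
mass = 3.000 × 136.28 = 408.84 g

408.84 g


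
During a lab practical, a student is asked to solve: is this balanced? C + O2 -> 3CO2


Equation: C + O2 -> 3CO2
Check atoms: C: 1≠3, O: 2≠6
Not balanced

No, not balanced


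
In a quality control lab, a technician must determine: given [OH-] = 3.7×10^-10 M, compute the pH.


pOH = -log10([OH-]) = -log10(3.7×10^-10)
= 10 - log10(3.7) = 9.43
pH = 14 - pOH = 14 - 9.43 = 4.57

4.57


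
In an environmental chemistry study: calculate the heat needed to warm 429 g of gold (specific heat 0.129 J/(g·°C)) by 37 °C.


q = mcΔT = 429 × 0.129 × 37
= 2047.62 J

2047.62 J


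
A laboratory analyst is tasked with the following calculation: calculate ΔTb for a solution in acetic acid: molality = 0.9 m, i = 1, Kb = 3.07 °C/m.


ΔTb = Kb × m × i
= 3.07 × 0.9 × 1
= 2.763 °C

2.763 °C


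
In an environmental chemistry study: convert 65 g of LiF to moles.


M(LiF) = 25.94 g/mol
n = mass/M = 65/25.94 = 2.5058 mol

2.5058 mol


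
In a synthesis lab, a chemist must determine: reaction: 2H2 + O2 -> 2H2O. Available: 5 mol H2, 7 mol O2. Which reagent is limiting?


Mole ratio available / coefficient:
  H2: 5/2 = 2.500
  O2: 7/1 = 7.000
Smaller ratio is limiting.

H2


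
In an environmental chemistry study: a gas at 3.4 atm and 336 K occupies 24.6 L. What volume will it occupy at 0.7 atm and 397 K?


P1V1/T1 = P2V2/T2
V2 = P1V1T2/(T1P2)
= 3.4×24.6×397/(336×0.7)
= 141.178 L

141.178 L


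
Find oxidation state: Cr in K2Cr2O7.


2(+1) + 2x + 7(-2) = 0, so x = +6
Oxidation number: +6

+6


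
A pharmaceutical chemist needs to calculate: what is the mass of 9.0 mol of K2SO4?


M(K2SO4) = 174.27 g/mol
mass = n × M = 9.0 × 174.27 = 1568.43 g

1568.43 g


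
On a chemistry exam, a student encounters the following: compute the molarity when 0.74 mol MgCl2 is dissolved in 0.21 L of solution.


M = n/V = 0.74/0.21 = 3.524 mol/L

3.524 M


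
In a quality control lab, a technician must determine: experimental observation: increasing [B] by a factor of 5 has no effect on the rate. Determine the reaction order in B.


rate ∝ [B]^n
rate ∝ [B]^0
Order in B: 0

0


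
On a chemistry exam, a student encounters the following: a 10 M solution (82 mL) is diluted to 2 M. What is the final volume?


C1V1 = C2V2
10 × 82 = 2 × V2
V2 = 820/2 = 410.0 mL

410.0 mL


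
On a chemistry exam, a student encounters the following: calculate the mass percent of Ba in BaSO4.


M(BaSO4) = 1×137.33 + 1×32.07 + 4×16.0 = 233.40 g/mol
Mass of Ba = 1 × 137.33 = 137.33 g/mol
% Ba = 137.33/233.40 × 100 = 58.84%

58.84%


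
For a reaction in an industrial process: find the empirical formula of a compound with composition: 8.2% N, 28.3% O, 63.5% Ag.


Assume 100 g sample. Moles of each element:
  N: 8.2/14.01 = 0.585 mol
  O: 28.3/16.0 = 1.769 mol
  Ag: 63.5/107.87 = 0.589 mol
Divide by smallest (0.585):
  N: 0.585/0.585 = 1.0
  O: 1.769/0.585 = 3.02
  Ag: 0.589/0.585 = 1.01
Empirical formula: AgNO3

AgNO3


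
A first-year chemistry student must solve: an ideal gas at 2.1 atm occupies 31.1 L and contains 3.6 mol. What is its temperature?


PV = nRT  (R = 0.08206 L·atm/(mol·K))
T = PV/(nR) = 2.1×31.1/(3.6×0.08206)
= 65.31/0.295416
= 221.08 K

221.08 K


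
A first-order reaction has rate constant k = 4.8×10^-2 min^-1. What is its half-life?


t½ = ln2/k = 0.693147/(4.8×10^-2 min^-1)
= 14.44 min

14.44 min


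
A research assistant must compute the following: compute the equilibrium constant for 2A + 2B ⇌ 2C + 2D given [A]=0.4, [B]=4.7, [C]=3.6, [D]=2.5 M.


Kc = [C]^2[D]^2/([A]^2[B]^2)
= (3.6^2 × 2.5^2)/(0.4^2 × 4.7^2)
= 81/3.5344
= 22.92

22.92


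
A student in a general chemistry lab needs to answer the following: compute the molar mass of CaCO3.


M(CaCO3) = 1×40.08 + 1×12.01 + 3×16.0
= 40.08 + 12.01 + 48.0
= 100.09 g/mol

100.09 g/mol


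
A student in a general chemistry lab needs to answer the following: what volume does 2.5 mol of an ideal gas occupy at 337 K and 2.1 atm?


PV = nRT  (R = 0.08206 L·atm/(mol·K))
V = nRT/P = 2.5×0.08206×337/2.1
= 32.922 L

32.922 L


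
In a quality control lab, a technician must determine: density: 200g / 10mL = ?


ρ = mass/volume
= 200/10
= 20.0 g/mL

20.0 g/mL


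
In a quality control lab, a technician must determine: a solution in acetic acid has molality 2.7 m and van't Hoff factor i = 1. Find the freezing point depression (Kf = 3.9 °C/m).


ΔTf = Kf × m × i
= 3.9 × 2.7 × 1
= 10.53 °C

10.53 °C


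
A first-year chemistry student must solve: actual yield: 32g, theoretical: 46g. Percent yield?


% yield = actual/theoretical × 100
= 32/46 × 100
= 69.57%

69.57%


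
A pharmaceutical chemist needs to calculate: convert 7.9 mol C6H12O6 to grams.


M(C6H12O6) = 180.16 g/mol
mass = n × M = 7.9 × 180.16 = 1423.26 g

1423.26 g


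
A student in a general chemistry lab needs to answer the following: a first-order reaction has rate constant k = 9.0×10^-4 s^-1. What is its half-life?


t½ = ln2/k = 0.693147/(9.0×10^-4 s^-1)
= 770.2 s

770.2 s


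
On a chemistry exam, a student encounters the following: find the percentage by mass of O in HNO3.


M(HNO3) = 1×1.008 + 1×14.01 + 3×16.0 = 63.018 g/mol
Mass of O = 3 × 16.0 = 48.00 g/mol
% O = 48.00/63.018 × 100 = 76.17%

76.17%


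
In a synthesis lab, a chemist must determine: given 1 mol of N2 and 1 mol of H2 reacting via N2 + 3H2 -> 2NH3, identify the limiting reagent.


Mole ratio available / coefficient:
  N2: 1/1 = 1.000
  H2: 1/3 = 0.333
Smaller ratio is limiting.

H2


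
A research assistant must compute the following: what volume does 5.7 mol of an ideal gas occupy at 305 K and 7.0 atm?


PV = nRT  (R = 0.08206 L·atm/(mol·K))
V = nRT/P = 5.7×0.08206×305/7.0
= 20.38 L

20.38 L


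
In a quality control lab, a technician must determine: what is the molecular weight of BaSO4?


M(BaSO4) = 1×137.33 + 1×32.07 + 4×16.0
= 137.33 + 32.07 + 64.0
= 233.4 g/mol

233.4 g/mol


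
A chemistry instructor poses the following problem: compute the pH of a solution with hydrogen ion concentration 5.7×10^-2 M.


pH = -log10([H+]) = -log10(5.7×10^-2)
= 2 - log10(5.7)
= 2 - 0.76
= 1.24

1.24


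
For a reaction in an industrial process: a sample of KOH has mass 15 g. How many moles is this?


M(KOH) = 56.11 g/mol
n = mass/M = 15/56.11 = 0.2673 mol

0.2673 mol


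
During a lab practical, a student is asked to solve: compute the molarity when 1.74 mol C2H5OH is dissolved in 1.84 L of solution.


M = n/V = 1.74/1.84 = 0.946 mol/L

0.946 M


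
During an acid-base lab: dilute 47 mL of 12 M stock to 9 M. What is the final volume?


C1V1 = C2V2
12 × 47 = 9 × V2
V2 = 564/9 = 62.67 mL

62.67 mL


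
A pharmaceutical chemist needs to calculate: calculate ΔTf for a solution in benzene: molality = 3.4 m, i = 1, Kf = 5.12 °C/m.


ΔTf = Kf × m × i
= 5.12 × 3.4 × 1
= 17.408 °C

17.408 °C


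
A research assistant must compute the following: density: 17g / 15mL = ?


ρ = mass/volume
= 17/15
= 1.133 g/mL

1.133 g/mL


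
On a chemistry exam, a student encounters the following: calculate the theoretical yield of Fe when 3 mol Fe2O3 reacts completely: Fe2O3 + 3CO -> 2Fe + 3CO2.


Mole ratio Fe:Fe2O3 = 2:1
n(Fe) = 3 × 2/1 = 6.000 mol
mass = 6.000 × 55.85 = 335.1 g

335.1 g


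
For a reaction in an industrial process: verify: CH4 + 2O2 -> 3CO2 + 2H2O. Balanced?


Equation: CH4 + 2O2 -> 3CO2 + 2H2O
Check atoms: C: 1≠3, H: 4=4, O: 4≠8
Not balanced

No, not balanced


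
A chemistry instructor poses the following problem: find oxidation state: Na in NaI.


Group 1 metal: +1
Oxidation number: +1

+1


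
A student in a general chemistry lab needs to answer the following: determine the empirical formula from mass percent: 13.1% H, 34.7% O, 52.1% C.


Assume 100 g sample. Moles of each element:
  H: 13.1/1.008 = 12.996 mol
  O: 34.7/16.0 = 2.169 mol
  C: 52.1/12.01 = 4.338 mol
Divide by smallest (2.169):
  H: 12.996/2.169 = 5.99
  O: 2.169/2.169 = 1.0
  C: 4.338/2.169 = 2.0
Empirical formula: C2H6O

C2H6O


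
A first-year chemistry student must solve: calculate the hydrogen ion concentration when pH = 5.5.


[H+] = 10^(-pH) = 10^(-5.5)
= 3.16×10^-6 M

3.16×10^-6 M


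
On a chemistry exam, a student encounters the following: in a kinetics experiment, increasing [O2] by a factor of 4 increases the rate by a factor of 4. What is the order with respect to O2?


rate ∝ [O2]^n
4^n = 4 → n = 1
Order in O2: 1

1


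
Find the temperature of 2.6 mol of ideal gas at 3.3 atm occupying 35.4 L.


PV = nRT  (R = 0.08206 L·atm/(mol·K))
T = PV/(nR) = 3.3×35.4/(2.6×0.08206)
= 116.82/0.213356
= 547.54 K

547.54 K


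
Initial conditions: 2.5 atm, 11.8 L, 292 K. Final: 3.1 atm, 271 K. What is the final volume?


P1V1/T1 = P2V2/T2
V2 = P1V1T2/(T1P2)
= 2.5×11.8×271/(292×3.1)
= 8.832 L

8.832 L


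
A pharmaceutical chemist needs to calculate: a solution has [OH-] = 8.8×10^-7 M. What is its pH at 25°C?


pOH = -log10([OH-]) = -log10(8.8×10^-7)
= 7 - log10(8.8) = 6.06
pH = 14 - pOH = 14 - 6.06 = 7.94

7.94


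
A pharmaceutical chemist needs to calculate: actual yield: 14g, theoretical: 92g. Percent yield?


% yield = actual/theoretical × 100
= 14/92 × 100
= 15.22%

15.22%


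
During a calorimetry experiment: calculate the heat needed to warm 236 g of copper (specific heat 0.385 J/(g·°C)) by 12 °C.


q = mcΔT = 236 × 0.385 × 12
= 1090.32 J

1090.32 J


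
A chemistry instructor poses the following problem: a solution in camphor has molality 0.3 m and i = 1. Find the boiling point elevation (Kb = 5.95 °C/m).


ΔTb = Kb × m × i
= 5.95 × 0.3 × 1
= 1.785 °C

1.785 °C


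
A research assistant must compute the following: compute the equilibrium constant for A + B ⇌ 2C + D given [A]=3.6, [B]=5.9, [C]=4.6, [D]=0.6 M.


Kc = [C]^2[D]/([A][B])
= (4.6^2 × 0.6^1)/(3.6^1 × 5.9^1)
= 12.696/21.24
= 0.5977

0.5977


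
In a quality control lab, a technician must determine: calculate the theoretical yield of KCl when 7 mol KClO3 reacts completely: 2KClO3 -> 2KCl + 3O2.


Mole ratio KCl:KClO3 = 2:2
n(KCl) = 7 × 2/2 = 7.000 mol
mass = 7.000 × 74.55 = 521.85 g

521.85 g


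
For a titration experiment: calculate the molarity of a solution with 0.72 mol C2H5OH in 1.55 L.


M = n/V = 0.72/1.55 = 0.465 mol/L

0.465 M


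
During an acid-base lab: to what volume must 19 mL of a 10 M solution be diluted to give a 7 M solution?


C1V1 = C2V2
10 × 19 = 7 × V2
V2 = 190/7 = 27.14 mL

27.14 mL


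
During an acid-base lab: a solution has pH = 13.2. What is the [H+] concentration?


[H+] = 10^(-pH) = 10^(-13.2)
= 6.31×10^-14 M

6.31×10^-14 M


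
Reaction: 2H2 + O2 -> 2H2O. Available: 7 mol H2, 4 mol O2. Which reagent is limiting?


Mole ratio available / coefficient:
  H2: 7/2 = 3.500
  O2: 4/1 = 4.000
Smaller ratio is limiting.

H2


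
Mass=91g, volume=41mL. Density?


ρ = mass/volume
= 91/41
= 2.22 g/mL

2.22 g/mL


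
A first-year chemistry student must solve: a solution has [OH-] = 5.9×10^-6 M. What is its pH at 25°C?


pOH = -log10([OH-]) = -log10(5.9×10^-6)
= 6 - log10(5.9) = 5.23
pH = 14 - pOH = 14 - 5.23 = 8.77

8.77


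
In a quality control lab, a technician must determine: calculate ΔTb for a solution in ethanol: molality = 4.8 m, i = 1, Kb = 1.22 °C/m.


ΔTb = Kb × m × i
= 1.22 × 4.8 × 1
= 5.856 °C

5.856 °C


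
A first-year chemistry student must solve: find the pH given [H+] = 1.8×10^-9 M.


pH = -log10([H+]) = -log10(1.8×10^-9)
= 9 - log10(1.8)
= 9 - 0.26
= 8.74

8.74


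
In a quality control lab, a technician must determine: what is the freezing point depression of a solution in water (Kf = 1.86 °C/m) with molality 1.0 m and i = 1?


ΔTf = Kf × m × i
= 1.86 × 1.0 × 1
= 1.86 °C

1.86 °C


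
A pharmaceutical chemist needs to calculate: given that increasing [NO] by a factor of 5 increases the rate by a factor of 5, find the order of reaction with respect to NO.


rate ∝ [NO]^n
5^n = 5 → n = 1
Order in NO: 1

1


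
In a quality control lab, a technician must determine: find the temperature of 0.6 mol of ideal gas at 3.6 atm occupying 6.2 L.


PV = nRT  (R = 0.08206 L·atm/(mol·K))
T = PV/(nR) = 3.6×6.2/(0.6×0.08206)
= 22.32/0.049236
= 453.33 K

453.33 K


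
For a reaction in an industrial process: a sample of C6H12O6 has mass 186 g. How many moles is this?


M(C6H12O6) = 180.16 g/mol
n = mass/M = 186/180.16 = 1.0324 mol

1.0324 mol


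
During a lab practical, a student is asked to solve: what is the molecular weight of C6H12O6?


M(C6H12O6) = 6×12.01 + 12×1.008 + 6×16.0
= 72.06 + 12.1 + 96.0
= 180.16 g/mol

180.16 g/mol


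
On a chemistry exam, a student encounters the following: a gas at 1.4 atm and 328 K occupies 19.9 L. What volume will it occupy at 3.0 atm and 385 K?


P1V1/T1 = P2V2/T2
V2 = P1V1T2/(T1P2)
= 1.4×19.9×385/(328×3.0)
= 10.901 L

10.901 L


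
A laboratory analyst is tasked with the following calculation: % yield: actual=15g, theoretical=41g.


% yield = actual/theoretical × 100
= 15/41 × 100
= 36.59%

36.59%
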